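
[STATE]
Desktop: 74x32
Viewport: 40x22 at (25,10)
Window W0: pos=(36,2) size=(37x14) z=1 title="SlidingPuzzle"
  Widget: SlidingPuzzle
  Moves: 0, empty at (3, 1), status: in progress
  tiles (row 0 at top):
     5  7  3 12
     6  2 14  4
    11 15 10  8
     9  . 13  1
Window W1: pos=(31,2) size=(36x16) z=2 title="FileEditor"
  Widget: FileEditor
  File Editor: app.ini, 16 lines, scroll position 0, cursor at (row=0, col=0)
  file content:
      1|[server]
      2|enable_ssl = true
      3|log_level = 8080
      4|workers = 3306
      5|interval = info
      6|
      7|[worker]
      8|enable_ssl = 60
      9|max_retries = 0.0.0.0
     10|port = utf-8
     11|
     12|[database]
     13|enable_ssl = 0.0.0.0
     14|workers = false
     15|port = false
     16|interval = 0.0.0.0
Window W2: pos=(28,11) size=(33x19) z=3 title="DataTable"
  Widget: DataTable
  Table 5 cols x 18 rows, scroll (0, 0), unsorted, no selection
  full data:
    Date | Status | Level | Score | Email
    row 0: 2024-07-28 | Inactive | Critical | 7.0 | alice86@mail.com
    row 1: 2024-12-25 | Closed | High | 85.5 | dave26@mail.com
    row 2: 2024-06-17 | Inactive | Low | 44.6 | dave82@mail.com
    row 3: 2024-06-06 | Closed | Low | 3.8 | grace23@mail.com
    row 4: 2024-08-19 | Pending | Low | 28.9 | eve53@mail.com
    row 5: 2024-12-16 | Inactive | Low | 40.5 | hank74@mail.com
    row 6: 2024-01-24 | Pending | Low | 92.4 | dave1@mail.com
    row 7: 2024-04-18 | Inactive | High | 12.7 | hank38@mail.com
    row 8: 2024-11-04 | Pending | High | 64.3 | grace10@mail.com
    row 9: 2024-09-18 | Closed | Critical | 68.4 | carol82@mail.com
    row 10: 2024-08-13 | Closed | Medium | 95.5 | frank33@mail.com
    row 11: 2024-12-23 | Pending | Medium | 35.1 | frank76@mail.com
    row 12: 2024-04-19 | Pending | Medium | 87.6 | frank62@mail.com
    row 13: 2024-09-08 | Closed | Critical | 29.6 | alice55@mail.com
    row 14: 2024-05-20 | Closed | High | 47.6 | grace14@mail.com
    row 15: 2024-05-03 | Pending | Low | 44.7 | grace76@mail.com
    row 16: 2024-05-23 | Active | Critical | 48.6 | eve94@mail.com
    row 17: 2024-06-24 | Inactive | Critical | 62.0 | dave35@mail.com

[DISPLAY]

      ┃                                 
   ┏━━━━━━━━━━━━━━━━━━━━━━━━━━━━━━━┓    
   ┃ DataTable                     ┃    
   ┠───────────────────────────────┨    
   ┃Date      │Status  │Level   │Sc┃    
   ┃──────────┼────────┼────────┼──┃    
   ┃2024-07-28│Inactive│Critical│7.┃    
   ┃2024-12-25│Closed  │High    │85┃━━━━
   ┃2024-06-17│Inactive│Low     │44┃    
   ┃2024-06-06│Closed  │Low     │3.┃    
   ┃2024-08-19│Pending │Low     │28┃    
   ┃2024-12-16│Inactive│Low     │40┃    
   ┃2024-01-24│Pending │Low     │92┃    
   ┃2024-04-18│Inactive│High    │12┃    
   ┃2024-11-04│Pending │High    │64┃    
   ┃2024-09-18│Closed  │Critical│68┃    
   ┃2024-08-13│Closed  │Medium  │95┃    
   ┃2024-12-23│Pending │Medium  │35┃    
   ┃2024-04-19│Pending │Medium  │87┃    
   ┗━━━━━━━━━━━━━━━━━━━━━━━━━━━━━━━┛    
                                        
                                        


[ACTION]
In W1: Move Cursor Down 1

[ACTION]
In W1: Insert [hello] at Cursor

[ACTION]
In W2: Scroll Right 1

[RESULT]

      ┃                                 
   ┏━━━━━━━━━━━━━━━━━━━━━━━━━━━━━━━┓    
   ┃ DataTable                     ┃    
   ┠───────────────────────────────┨    
   ┃ate      │Status  │Level   │Sco┃    
   ┃─────────┼────────┼────────┼───┃    
   ┃024-07-28│Inactive│Critical│7.0┃    
   ┃024-12-25│Closed  │High    │85.┃━━━━
   ┃024-06-17│Inactive│Low     │44.┃    
   ┃024-06-06│Closed  │Low     │3.8┃    
   ┃024-08-19│Pending │Low     │28.┃    
   ┃024-12-16│Inactive│Low     │40.┃    
   ┃024-01-24│Pending │Low     │92.┃    
   ┃024-04-18│Inactive│High    │12.┃    
   ┃024-11-04│Pending │High    │64.┃    
   ┃024-09-18│Closed  │Critical│68.┃    
   ┃024-08-13│Closed  │Medium  │95.┃    
   ┃024-12-23│Pending │Medium  │35.┃    
   ┃024-04-19│Pending │Medium  │87.┃    
   ┗━━━━━━━━━━━━━━━━━━━━━━━━━━━━━━━┛    
                                        
                                        


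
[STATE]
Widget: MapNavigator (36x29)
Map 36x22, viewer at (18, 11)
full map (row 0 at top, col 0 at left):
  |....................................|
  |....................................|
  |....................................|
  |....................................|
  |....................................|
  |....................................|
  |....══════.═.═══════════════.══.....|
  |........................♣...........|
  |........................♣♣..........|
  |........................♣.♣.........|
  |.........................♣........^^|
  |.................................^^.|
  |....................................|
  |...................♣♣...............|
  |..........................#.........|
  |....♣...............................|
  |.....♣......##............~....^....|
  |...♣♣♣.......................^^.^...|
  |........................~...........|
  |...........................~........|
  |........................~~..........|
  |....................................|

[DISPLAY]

                                    
                                    
                                    
....................................
....................................
....................................
....................................
....................................
....................................
....══════.═.═══════════════.══.....
........................♣...........
........................♣♣..........
........................♣.♣.........
.........................♣........^^
..................@..............^^.
....................................
...................♣♣...............
..........................#.........
....♣...............................
.....♣......##............~....^....
...♣♣♣.......................^^.^...
........................~...........
...........................~........
........................~~..........
....................................
                                    
                                    
                                    
                                    


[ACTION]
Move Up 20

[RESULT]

                                    
                                    
                                    
                                    
                                    
                                    
                                    
                                    
                                    
                                    
                                    
                                    
                                    
                                    
..................@.................
....................................
....................................
....................................
....................................
....................................
....══════.═.═══════════════.══.....
........................♣...........
........................♣♣..........
........................♣.♣.........
.........................♣........^^
.................................^^.
....................................
...................♣♣...............
..........................#.........


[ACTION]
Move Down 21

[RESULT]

........................♣...........
........................♣♣..........
........................♣.♣.........
.........................♣........^^
.................................^^.
....................................
...................♣♣...............
..........................#.........
....♣...............................
.....♣......##............~....^....
...♣♣♣.......................^^.^...
........................~...........
...........................~........
........................~~..........
..................@.................
                                    
                                    
                                    
                                    
                                    
                                    
                                    
                                    
                                    
                                    
                                    
                                    
                                    
                                    


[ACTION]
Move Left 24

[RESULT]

                  ..................
                  ..................
                  ..................
                  ..................
                  ..................
                  ..................
                  ..................
                  ..................
                  ....♣.............
                  .....♣......##....
                  ...♣♣♣............
                  ..................
                  ..................
                  ..................
                  @.................
                                    
                                    
                                    
                                    
                                    
                                    
                                    
                                    
                                    
                                    
                                    
                                    
                                    
                                    


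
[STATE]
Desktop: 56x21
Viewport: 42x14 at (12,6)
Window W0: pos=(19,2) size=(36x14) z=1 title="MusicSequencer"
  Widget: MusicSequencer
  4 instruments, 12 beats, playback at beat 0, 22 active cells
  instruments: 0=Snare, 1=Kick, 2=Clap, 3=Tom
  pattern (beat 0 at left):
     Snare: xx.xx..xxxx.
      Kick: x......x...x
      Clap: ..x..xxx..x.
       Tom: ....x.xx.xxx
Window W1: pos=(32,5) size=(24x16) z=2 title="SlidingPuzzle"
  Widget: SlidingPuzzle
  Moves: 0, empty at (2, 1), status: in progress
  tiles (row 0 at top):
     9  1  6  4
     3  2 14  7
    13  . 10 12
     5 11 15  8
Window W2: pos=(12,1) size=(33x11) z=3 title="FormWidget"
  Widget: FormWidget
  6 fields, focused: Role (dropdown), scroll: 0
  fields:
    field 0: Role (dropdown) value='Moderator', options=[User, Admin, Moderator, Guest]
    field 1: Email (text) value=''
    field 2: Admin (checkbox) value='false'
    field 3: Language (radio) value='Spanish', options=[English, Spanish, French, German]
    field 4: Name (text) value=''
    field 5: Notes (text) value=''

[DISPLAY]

┃  Admin:      [ ]              ┃le       
┃  Language:   ( ) English  (●) ┃─────────
┃  Name:       [               ]┃───┬────┐
┃  Notes:      [               ]┃ 6 │  4 │
┃                               ┃───┼────┤
┗━━━━━━━━━━━━━━━━━━━━━━━━━━━━━━━┛14 │  7 │
       ┃            ┃├────┼────┼────┼────┤
       ┃            ┃│ 13 │    │ 10 │ 12 │
       ┃            ┃├────┼────┼────┼────┤
       ┗━━━━━━━━━━━━┃│  5 │ 11 │ 15 │  8 │
                    ┃└────┴────┴────┴────┘
                    ┃Moves: 0             
                    ┃                     
                    ┃                     


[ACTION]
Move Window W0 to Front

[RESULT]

┃  Admi┃ Snare██·██··████·                
┃  Lang┃  Kick█······█···█                
┃  Name┃  Clap··█··███··█·                
┃  Note┃   Tom····█·██·███                
┃      ┃                                  
┗━━━━━━┃                                  
       ┃                                  
       ┃                                  
       ┃                                  
       ┗━━━━━━━━━━━━━━━━━━━━━━━━━━━━━━━━━━
                    ┃└────┴────┴────┴────┘
                    ┃Moves: 0             
                    ┃                     
                    ┃                     


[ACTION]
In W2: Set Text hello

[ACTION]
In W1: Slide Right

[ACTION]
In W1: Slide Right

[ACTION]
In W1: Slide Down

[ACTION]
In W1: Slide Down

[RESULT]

┃  Admi┃ Snare██·██··████·                
┃  Lang┃  Kick█······█···█                
┃  Name┃  Clap··█··███··█·                
┃  Note┃   Tom····█·██·███                
┃      ┃                                  
┗━━━━━━┃                                  
       ┃                                  
       ┃                                  
       ┃                                  
       ┗━━━━━━━━━━━━━━━━━━━━━━━━━━━━━━━━━━
                    ┃└────┴────┴────┴────┘
                    ┃Moves: 3             
                    ┃                     
                    ┃                     


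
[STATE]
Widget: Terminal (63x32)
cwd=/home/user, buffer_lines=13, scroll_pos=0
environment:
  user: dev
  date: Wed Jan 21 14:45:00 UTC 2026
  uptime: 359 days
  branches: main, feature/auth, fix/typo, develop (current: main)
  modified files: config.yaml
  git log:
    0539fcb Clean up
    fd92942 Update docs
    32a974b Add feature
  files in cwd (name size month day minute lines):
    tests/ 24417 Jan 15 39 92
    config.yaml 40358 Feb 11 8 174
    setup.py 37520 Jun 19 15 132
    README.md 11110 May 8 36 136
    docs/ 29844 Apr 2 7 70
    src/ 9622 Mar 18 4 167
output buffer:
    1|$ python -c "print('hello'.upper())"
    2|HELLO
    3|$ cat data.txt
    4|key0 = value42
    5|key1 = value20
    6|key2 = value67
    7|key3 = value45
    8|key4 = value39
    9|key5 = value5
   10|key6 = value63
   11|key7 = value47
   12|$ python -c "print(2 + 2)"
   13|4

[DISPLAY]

$ python -c "print('hello'.upper())"                           
HELLO                                                          
$ cat data.txt                                                 
key0 = value42                                                 
key1 = value20                                                 
key2 = value67                                                 
key3 = value45                                                 
key4 = value39                                                 
key5 = value5                                                  
key6 = value63                                                 
key7 = value47                                                 
$ python -c "print(2 + 2)"                                     
4                                                              
$ █                                                            
                                                               
                                                               
                                                               
                                                               
                                                               
                                                               
                                                               
                                                               
                                                               
                                                               
                                                               
                                                               
                                                               
                                                               
                                                               
                                                               
                                                               
                                                               


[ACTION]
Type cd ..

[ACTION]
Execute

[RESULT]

$ python -c "print('hello'.upper())"                           
HELLO                                                          
$ cat data.txt                                                 
key0 = value42                                                 
key1 = value20                                                 
key2 = value67                                                 
key3 = value45                                                 
key4 = value39                                                 
key5 = value5                                                  
key6 = value63                                                 
key7 = value47                                                 
$ python -c "print(2 + 2)"                                     
4                                                              
$ cd ..                                                        
                                                               
$ █                                                            
                                                               
                                                               
                                                               
                                                               
                                                               
                                                               
                                                               
                                                               
                                                               
                                                               
                                                               
                                                               
                                                               
                                                               
                                                               
                                                               


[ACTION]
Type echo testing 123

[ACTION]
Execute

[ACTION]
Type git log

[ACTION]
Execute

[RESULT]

$ python -c "print('hello'.upper())"                           
HELLO                                                          
$ cat data.txt                                                 
key0 = value42                                                 
key1 = value20                                                 
key2 = value67                                                 
key3 = value45                                                 
key4 = value39                                                 
key5 = value5                                                  
key6 = value63                                                 
key7 = value47                                                 
$ python -c "print(2 + 2)"                                     
4                                                              
$ cd ..                                                        
                                                               
$ echo testing 123                                             
testing 123                                                    
$ git log                                                      
0539fcb Clean up                                               
fd92942 Update docs                                            
32a974b Add feature                                            
$ █                                                            
                                                               
                                                               
                                                               
                                                               
                                                               
                                                               
                                                               
                                                               
                                                               
                                                               


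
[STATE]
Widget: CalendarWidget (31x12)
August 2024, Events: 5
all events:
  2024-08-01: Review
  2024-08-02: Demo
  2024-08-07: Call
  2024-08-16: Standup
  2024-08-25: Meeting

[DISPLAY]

          August 2024          
Mo Tu We Th Fr Sa Su           
          1*  2*  3  4         
 5  6  7*  8  9 10 11          
12 13 14 15 16* 17 18          
19 20 21 22 23 24 25*          
26 27 28 29 30 31              
                               
                               
                               
                               
                               


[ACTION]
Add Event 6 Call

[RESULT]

          August 2024          
Mo Tu We Th Fr Sa Su           
          1*  2*  3  4         
 5  6*  7*  8  9 10 11         
12 13 14 15 16* 17 18          
19 20 21 22 23 24 25*          
26 27 28 29 30 31              
                               
                               
                               
                               
                               


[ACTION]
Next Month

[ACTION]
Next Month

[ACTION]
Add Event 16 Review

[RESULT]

          October 2024         
Mo Tu We Th Fr Sa Su           
    1  2  3  4  5  6           
 7  8  9 10 11 12 13           
14 15 16* 17 18 19 20          
21 22 23 24 25 26 27           
28 29 30 31                    
                               
                               
                               
                               
                               


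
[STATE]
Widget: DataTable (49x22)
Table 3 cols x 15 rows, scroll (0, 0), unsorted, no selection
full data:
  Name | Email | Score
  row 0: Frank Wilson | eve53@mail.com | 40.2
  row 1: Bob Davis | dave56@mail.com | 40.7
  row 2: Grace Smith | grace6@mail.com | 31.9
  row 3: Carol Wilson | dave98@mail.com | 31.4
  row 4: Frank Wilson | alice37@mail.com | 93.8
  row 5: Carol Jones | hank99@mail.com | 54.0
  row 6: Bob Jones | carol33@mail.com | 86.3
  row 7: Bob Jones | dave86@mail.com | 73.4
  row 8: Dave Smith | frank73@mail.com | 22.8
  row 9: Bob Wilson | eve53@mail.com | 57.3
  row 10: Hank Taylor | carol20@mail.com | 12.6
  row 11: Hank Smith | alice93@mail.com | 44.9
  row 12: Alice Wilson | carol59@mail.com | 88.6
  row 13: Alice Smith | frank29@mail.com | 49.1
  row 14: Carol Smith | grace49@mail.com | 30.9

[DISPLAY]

Name        │Email           │Score              
────────────┼────────────────┼─────              
Frank Wilson│eve53@mail.com  │40.2               
Bob Davis   │dave56@mail.com │40.7               
Grace Smith │grace6@mail.com │31.9               
Carol Wilson│dave98@mail.com │31.4               
Frank Wilson│alice37@mail.com│93.8               
Carol Jones │hank99@mail.com │54.0               
Bob Jones   │carol33@mail.com│86.3               
Bob Jones   │dave86@mail.com │73.4               
Dave Smith  │frank73@mail.com│22.8               
Bob Wilson  │eve53@mail.com  │57.3               
Hank Taylor │carol20@mail.com│12.6               
Hank Smith  │alice93@mail.com│44.9               
Alice Wilson│carol59@mail.com│88.6               
Alice Smith │frank29@mail.com│49.1               
Carol Smith │grace49@mail.com│30.9               
                                                 
                                                 
                                                 
                                                 
                                                 


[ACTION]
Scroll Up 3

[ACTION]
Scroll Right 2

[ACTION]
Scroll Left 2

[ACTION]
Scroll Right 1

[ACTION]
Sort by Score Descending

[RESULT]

Name        │Email           │Scor▼              
────────────┼────────────────┼─────              
Frank Wilson│alice37@mail.com│93.8               
Alice Wilson│carol59@mail.com│88.6               
Bob Jones   │carol33@mail.com│86.3               
Bob Jones   │dave86@mail.com │73.4               
Bob Wilson  │eve53@mail.com  │57.3               
Carol Jones │hank99@mail.com │54.0               
Alice Smith │frank29@mail.com│49.1               
Hank Smith  │alice93@mail.com│44.9               
Bob Davis   │dave56@mail.com │40.7               
Frank Wilson│eve53@mail.com  │40.2               
Grace Smith │grace6@mail.com │31.9               
Carol Wilson│dave98@mail.com │31.4               
Carol Smith │grace49@mail.com│30.9               
Dave Smith  │frank73@mail.com│22.8               
Hank Taylor │carol20@mail.com│12.6               
                                                 
                                                 
                                                 
                                                 
                                                 


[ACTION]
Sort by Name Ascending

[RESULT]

Name       ▲│Email           │Score              
────────────┼────────────────┼─────              
Alice Smith │frank29@mail.com│49.1               
Alice Wilson│carol59@mail.com│88.6               
Bob Davis   │dave56@mail.com │40.7               
Bob Jones   │carol33@mail.com│86.3               
Bob Jones   │dave86@mail.com │73.4               
Bob Wilson  │eve53@mail.com  │57.3               
Carol Jones │hank99@mail.com │54.0               
Carol Smith │grace49@mail.com│30.9               
Carol Wilson│dave98@mail.com │31.4               
Dave Smith  │frank73@mail.com│22.8               
Frank Wilson│alice37@mail.com│93.8               
Frank Wilson│eve53@mail.com  │40.2               
Grace Smith │grace6@mail.com │31.9               
Hank Smith  │alice93@mail.com│44.9               
Hank Taylor │carol20@mail.com│12.6               
                                                 
                                                 
                                                 
                                                 
                                                 


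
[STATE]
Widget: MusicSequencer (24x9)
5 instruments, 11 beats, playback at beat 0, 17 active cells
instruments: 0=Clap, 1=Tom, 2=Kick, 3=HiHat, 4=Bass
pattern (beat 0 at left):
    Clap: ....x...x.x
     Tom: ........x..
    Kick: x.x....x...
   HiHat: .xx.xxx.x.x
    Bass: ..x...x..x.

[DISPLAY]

      ▼1234567890       
  Clap····█···█·█       
   Tom········█··       
  Kick█·█····█···       
 HiHat·██·███·█·█       
  Bass··█···█··█·       
                        
                        
                        


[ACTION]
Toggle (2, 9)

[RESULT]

      ▼1234567890       
  Clap····█···█·█       
   Tom········█··       
  Kick█·█····█·█·       
 HiHat·██·███·█·█       
  Bass··█···█··█·       
                        
                        
                        


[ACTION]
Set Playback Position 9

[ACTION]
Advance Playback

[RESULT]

      0123456789▼       
  Clap····█···█·█       
   Tom········█··       
  Kick█·█····█·█·       
 HiHat·██·███·█·█       
  Bass··█···█··█·       
                        
                        
                        


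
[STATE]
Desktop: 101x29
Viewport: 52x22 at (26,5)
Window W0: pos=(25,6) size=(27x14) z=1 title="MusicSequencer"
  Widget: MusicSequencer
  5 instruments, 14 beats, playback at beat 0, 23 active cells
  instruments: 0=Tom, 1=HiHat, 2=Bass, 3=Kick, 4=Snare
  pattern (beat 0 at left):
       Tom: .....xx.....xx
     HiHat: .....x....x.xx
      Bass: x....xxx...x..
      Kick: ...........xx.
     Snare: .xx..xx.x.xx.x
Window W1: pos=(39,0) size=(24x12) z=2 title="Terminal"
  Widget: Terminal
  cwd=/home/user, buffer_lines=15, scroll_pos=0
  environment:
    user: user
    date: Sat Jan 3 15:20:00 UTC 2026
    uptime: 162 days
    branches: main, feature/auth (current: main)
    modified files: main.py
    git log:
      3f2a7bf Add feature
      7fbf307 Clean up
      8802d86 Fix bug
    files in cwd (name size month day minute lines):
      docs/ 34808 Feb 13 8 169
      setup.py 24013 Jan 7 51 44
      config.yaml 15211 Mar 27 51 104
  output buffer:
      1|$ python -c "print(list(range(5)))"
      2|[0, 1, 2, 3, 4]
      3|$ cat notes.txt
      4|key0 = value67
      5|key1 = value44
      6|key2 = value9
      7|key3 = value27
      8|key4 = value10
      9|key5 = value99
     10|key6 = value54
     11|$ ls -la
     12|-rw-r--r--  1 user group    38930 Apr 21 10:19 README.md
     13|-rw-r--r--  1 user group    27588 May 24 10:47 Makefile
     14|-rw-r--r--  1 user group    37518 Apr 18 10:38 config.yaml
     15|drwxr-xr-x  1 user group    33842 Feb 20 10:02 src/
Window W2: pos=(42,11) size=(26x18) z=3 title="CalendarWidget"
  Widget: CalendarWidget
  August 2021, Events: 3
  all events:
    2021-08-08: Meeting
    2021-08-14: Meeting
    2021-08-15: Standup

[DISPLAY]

             ┃$ cat notes.txt       ┃               
━━━━━━━━━━━━━┃key0 = value67        ┃               
 MusicSequenc┃key1 = value44        ┃               
─────────────┃key2 = value9         ┃               
      ▼123456┃key3 = value27        ┃               
   Tom·····██┃key4 = value10        ┃               
 HiHat·····█·┗━━┏━━━━━━━━━━━━━━━━━━━━━━━━┓          
  Bass█····███··┃ CalendarWidget         ┃          
  Kick··········┠────────────────────────┨          
 Snare·██··██·█·┃      August 2021       ┃          
                ┃Mo Tu We Th Fr Sa Su    ┃          
                ┃                   1    ┃          
                ┃ 2  3  4  5  6  7  8*   ┃          
                ┃ 9 10 11 12 13 14* 15*  ┃          
━━━━━━━━━━━━━━━━┃16 17 18 19 20 21 22    ┃          
                ┃23 24 25 26 27 28 29    ┃          
                ┃30 31                   ┃          
                ┃                        ┃          
                ┃                        ┃          
                ┃                        ┃          
                ┃                        ┃          
                ┃                        ┃          


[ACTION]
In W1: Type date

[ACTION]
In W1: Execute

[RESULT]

             ┃-rw-r--r--  1 user gro┃               
━━━━━━━━━━━━━┃-rw-r--r--  1 user gro┃               
 MusicSequenc┃drwxr-xr-x  1 user gro┃               
─────────────┃$ date                ┃               
      ▼123456┃Sat Jan 3 15:20:00 UTC┃               
   Tom·····██┃$ █                   ┃               
 HiHat·····█·┗━━┏━━━━━━━━━━━━━━━━━━━━━━━━┓          
  Bass█····███··┃ CalendarWidget         ┃          
  Kick··········┠────────────────────────┨          
 Snare·██··██·█·┃      August 2021       ┃          
                ┃Mo Tu We Th Fr Sa Su    ┃          
                ┃                   1    ┃          
                ┃ 2  3  4  5  6  7  8*   ┃          
                ┃ 9 10 11 12 13 14* 15*  ┃          
━━━━━━━━━━━━━━━━┃16 17 18 19 20 21 22    ┃          
                ┃23 24 25 26 27 28 29    ┃          
                ┃30 31                   ┃          
                ┃                        ┃          
                ┃                        ┃          
                ┃                        ┃          
                ┃                        ┃          
                ┃                        ┃          


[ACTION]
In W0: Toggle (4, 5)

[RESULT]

             ┃-rw-r--r--  1 user gro┃               
━━━━━━━━━━━━━┃-rw-r--r--  1 user gro┃               
 MusicSequenc┃drwxr-xr-x  1 user gro┃               
─────────────┃$ date                ┃               
      ▼123456┃Sat Jan 3 15:20:00 UTC┃               
   Tom·····██┃$ █                   ┃               
 HiHat·····█·┗━━┏━━━━━━━━━━━━━━━━━━━━━━━━┓          
  Bass█····███··┃ CalendarWidget         ┃          
  Kick··········┠────────────────────────┨          
 Snare·██···█·█·┃      August 2021       ┃          
                ┃Mo Tu We Th Fr Sa Su    ┃          
                ┃                   1    ┃          
                ┃ 2  3  4  5  6  7  8*   ┃          
                ┃ 9 10 11 12 13 14* 15*  ┃          
━━━━━━━━━━━━━━━━┃16 17 18 19 20 21 22    ┃          
                ┃23 24 25 26 27 28 29    ┃          
                ┃30 31                   ┃          
                ┃                        ┃          
                ┃                        ┃          
                ┃                        ┃          
                ┃                        ┃          
                ┃                        ┃          


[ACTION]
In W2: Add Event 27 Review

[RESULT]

             ┃-rw-r--r--  1 user gro┃               
━━━━━━━━━━━━━┃-rw-r--r--  1 user gro┃               
 MusicSequenc┃drwxr-xr-x  1 user gro┃               
─────────────┃$ date                ┃               
      ▼123456┃Sat Jan 3 15:20:00 UTC┃               
   Tom·····██┃$ █                   ┃               
 HiHat·····█·┗━━┏━━━━━━━━━━━━━━━━━━━━━━━━┓          
  Bass█····███··┃ CalendarWidget         ┃          
  Kick··········┠────────────────────────┨          
 Snare·██···█·█·┃      August 2021       ┃          
                ┃Mo Tu We Th Fr Sa Su    ┃          
                ┃                   1    ┃          
                ┃ 2  3  4  5  6  7  8*   ┃          
                ┃ 9 10 11 12 13 14* 15*  ┃          
━━━━━━━━━━━━━━━━┃16 17 18 19 20 21 22    ┃          
                ┃23 24 25 26 27* 28 29   ┃          
                ┃30 31                   ┃          
                ┃                        ┃          
                ┃                        ┃          
                ┃                        ┃          
                ┃                        ┃          
                ┃                        ┃          


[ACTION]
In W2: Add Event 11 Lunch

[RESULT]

             ┃-rw-r--r--  1 user gro┃               
━━━━━━━━━━━━━┃-rw-r--r--  1 user gro┃               
 MusicSequenc┃drwxr-xr-x  1 user gro┃               
─────────────┃$ date                ┃               
      ▼123456┃Sat Jan 3 15:20:00 UTC┃               
   Tom·····██┃$ █                   ┃               
 HiHat·····█·┗━━┏━━━━━━━━━━━━━━━━━━━━━━━━┓          
  Bass█····███··┃ CalendarWidget         ┃          
  Kick··········┠────────────────────────┨          
 Snare·██···█·█·┃      August 2021       ┃          
                ┃Mo Tu We Th Fr Sa Su    ┃          
                ┃                   1    ┃          
                ┃ 2  3  4  5  6  7  8*   ┃          
                ┃ 9 10 11* 12 13 14* 15* ┃          
━━━━━━━━━━━━━━━━┃16 17 18 19 20 21 22    ┃          
                ┃23 24 25 26 27* 28 29   ┃          
                ┃30 31                   ┃          
                ┃                        ┃          
                ┃                        ┃          
                ┃                        ┃          
                ┃                        ┃          
                ┃                        ┃          


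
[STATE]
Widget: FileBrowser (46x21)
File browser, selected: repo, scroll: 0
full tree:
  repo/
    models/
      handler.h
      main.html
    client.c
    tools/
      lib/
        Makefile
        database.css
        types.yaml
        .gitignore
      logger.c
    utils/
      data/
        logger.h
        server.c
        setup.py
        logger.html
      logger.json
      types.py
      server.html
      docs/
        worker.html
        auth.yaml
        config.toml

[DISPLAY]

> [-] repo/                                   
    [+] models/                               
    client.c                                  
    [+] tools/                                
    [+] utils/                                
                                              
                                              
                                              
                                              
                                              
                                              
                                              
                                              
                                              
                                              
                                              
                                              
                                              
                                              
                                              
                                              


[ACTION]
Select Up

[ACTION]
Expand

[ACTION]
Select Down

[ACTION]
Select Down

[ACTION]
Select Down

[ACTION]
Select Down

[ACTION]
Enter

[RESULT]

  [-] repo/                                   
    [+] models/                               
    client.c                                  
    [+] tools/                                
  > [-] utils/                                
      [+] data/                               
      logger.json                             
      types.py                                
      server.html                             
      [+] docs/                               
                                              
                                              
                                              
                                              
                                              
                                              
                                              
                                              
                                              
                                              
                                              
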